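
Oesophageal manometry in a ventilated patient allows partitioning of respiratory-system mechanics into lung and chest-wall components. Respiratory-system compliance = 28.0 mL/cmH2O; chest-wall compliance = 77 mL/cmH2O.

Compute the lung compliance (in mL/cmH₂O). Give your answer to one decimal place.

1/CL = 1/Crs − 1/Ccw.
1/CL = 1/28.0 − 1/77 = 0.02273.
CL = 43.995 mL/cmH2O.

44.0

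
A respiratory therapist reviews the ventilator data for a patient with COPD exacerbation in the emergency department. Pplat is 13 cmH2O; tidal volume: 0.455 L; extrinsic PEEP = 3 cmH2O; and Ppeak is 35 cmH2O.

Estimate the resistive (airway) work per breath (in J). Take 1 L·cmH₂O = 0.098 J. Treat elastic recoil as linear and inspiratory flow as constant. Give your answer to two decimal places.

0.98

With constant inspiratory flow the resistive pressure is constant at PIP − Pplat = 35 − 13 = 22.0 cmH2O, so resistive work = 22.0 × 0.455 = 10.01 L·cmH2O.
× 0.098 J/(L·cmH2O) → 0.981 J.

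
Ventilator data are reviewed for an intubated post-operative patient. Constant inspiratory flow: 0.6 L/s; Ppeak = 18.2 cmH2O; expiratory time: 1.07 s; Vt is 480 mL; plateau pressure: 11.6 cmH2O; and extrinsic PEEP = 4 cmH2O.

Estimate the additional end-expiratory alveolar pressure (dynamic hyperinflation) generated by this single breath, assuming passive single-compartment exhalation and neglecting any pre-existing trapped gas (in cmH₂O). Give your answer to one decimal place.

R = (PIP − Pplat)/V̇ = (18.2 − 11.6) / 0.6 = 6.6/0.6 = 11.0 cmH2O·s/L.
C = Vt/(Pplat − PEEP) = 480.0 / (11.6 − 4) = 480.0/7.6 = 63.158 mL/cmH2O.
τ = R × C = 11.0 × 0.06316 L/cmH2O = 0.6948 s.
Fraction remaining = e^(−Te/τ) = e^(−1.07/0.6948) = 0.2144; trapped volume = 480.0 × 0.2144 = 102.91 mL.
Additional alveolar pressure from trapping ≈ V_trapped / C = 102.91 / 63.158 = 1.629 cmH2O.

1.6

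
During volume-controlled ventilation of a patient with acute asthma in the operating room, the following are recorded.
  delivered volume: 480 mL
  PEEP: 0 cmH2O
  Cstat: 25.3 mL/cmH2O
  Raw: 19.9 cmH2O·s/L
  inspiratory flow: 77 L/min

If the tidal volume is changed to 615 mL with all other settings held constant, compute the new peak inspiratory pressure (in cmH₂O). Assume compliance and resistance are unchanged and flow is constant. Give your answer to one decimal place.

Flow: 77 L/min ÷ 60 = 1.2833 L/s.
PIP = Vt/C + R·V̇ + PEEP (constant-flow equation of motion).
Only the elastic term changes: ΔPIP = ΔVt / C = (615 − 480) / 25.3 = 5.336 cmH2O.
Original PIP = 480/25.3 + 19.9×1.2833 + 0 = 44.51 cmH2O; new PIP = 44.51 + (5.336) = 49.846 cmH2O.

49.8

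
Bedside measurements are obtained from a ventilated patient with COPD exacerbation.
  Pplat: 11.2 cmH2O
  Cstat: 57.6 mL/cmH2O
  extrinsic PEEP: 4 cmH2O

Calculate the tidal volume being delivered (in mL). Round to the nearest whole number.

Vt = Cstat × (Pplat − PEEP) = 57.6 × (11.2 − 4) = 57.6 × 7.2 = 414.72 mL.

415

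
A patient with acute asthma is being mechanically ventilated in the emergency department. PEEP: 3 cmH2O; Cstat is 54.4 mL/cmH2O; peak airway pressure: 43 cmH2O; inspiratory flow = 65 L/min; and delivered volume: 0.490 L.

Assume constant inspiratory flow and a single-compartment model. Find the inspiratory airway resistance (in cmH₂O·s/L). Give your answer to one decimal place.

Flow: 65 L/min ÷ 60 = 1.0833 L/s.
Equation of motion (constant flow): PIP = Vt/C + R·V̇ + PEEP.
R·V̇ = PIP − Vt/C − PEEP = 43 − 490/54.4 − 3 = 43 − 9.007 − 3 = 30.993 cmH2O.
R = 30.993 / 1.0833 = 28.61 cmH2O·s/L.

28.6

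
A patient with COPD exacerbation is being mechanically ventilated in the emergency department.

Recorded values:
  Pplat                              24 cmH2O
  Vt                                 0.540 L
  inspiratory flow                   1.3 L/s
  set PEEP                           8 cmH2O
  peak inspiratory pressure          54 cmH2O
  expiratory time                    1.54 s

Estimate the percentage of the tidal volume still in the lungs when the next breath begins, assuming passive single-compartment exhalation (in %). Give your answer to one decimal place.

R = (PIP − Pplat)/V̇ = (54 − 24) / 1.3 = 30.0/1.3 = 23.077 cmH2O·s/L.
C = Vt/(Pplat − PEEP) = 540.0 / (24 − 8) = 540.0/16.0 = 33.75 mL/cmH2O.
τ = R × C = 23.077 × 0.03375 L/cmH2O = 0.7788 s.
Fraction remaining at end-expiration = e^(−Te/τ) = e^(−1.54/0.7788) = 0.1384 → 13.84%.

13.8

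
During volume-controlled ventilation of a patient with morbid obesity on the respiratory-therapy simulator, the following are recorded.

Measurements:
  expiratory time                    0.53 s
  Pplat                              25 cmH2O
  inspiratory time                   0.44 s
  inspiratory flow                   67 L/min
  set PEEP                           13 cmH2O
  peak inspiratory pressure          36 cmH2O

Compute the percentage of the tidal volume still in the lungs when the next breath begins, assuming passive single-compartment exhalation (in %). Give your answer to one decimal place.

26.9

Flow: 67 L/min ÷ 60 = 1.1167 L/s.
Vt = flow × Ti = 1.1167 L/s × 0.44 s × 1000 mL/L = 491.35 mL.
R = (PIP − Pplat)/V̇ = (36 − 25) / 1.1167 = 11.0/1.1167 = 9.85 cmH2O·s/L.
C = Vt/(Pplat − PEEP) = 491.35 / (25 − 13) = 491.35/12.0 = 40.946 mL/cmH2O.
τ = R × C = 9.85 × 0.04095 L/cmH2O = 0.4034 s.
Fraction remaining at end-expiration = e^(−Te/τ) = e^(−0.53/0.4034) = 0.2688 → 26.88%.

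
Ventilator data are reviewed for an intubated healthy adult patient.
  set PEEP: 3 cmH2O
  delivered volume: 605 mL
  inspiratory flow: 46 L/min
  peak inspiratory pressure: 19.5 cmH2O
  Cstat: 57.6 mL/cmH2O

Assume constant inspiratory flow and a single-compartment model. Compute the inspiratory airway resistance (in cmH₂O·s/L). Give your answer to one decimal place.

7.8

Flow: 46 L/min ÷ 60 = 0.7667 L/s.
Equation of motion (constant flow): PIP = Vt/C + R·V̇ + PEEP.
R·V̇ = PIP − Vt/C − PEEP = 19.5 − 605/57.6 − 3 = 19.5 − 10.503 − 3 = 5.997 cmH2O.
R = 5.997 / 0.7667 = 7.822 cmH2O·s/L.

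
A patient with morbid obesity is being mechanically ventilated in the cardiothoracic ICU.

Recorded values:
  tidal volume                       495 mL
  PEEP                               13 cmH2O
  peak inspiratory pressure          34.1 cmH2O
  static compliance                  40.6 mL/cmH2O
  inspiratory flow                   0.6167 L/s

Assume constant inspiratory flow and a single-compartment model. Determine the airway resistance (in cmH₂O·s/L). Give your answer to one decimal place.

Equation of motion (constant flow): PIP = Vt/C + R·V̇ + PEEP.
R·V̇ = PIP − Vt/C − PEEP = 34.1 − 495/40.6 − 13 = 34.1 − 12.192 − 13 = 8.908 cmH2O.
R = 8.908 / 0.6167 = 14.445 cmH2O·s/L.

14.4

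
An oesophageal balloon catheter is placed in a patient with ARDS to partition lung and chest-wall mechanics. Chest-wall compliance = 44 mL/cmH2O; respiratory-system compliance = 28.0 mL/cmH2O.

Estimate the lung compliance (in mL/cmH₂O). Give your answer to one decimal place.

77.0

1/CL = 1/Crs − 1/Ccw.
1/CL = 1/28.0 − 1/44 = 0.01299.
CL = 76.982 mL/cmH2O.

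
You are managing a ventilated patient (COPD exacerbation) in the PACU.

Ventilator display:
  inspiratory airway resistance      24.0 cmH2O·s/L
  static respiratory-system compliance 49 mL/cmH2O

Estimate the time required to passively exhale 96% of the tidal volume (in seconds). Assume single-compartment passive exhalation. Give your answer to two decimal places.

τ = R × C = 24.0 × 49 mL/cmH2O = 24.0 × 0.049 L/cmH2O = 1.176 s.
Exhaled fraction f = 1 − e^(−t/τ) → t = −τ·ln(1 − f) = −1.176·ln(0.04) = 3.785 s.

3.79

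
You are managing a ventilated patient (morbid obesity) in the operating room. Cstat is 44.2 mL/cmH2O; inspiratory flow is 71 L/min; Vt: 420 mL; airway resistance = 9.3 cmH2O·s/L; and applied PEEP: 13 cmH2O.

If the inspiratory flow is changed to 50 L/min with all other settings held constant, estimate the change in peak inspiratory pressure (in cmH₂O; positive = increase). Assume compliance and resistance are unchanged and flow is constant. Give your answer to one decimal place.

-3.3

Flow: 71 L/min ÷ 60 = 1.1833 L/s.
New flow: 50 L/min ÷ 60 = 0.8333 L/s.
PIP = Vt/C + R·V̇ + PEEP (constant-flow equation of motion).
Only the resistive term changes: ΔPIP = R × ΔV̇ = 9.3 × (0.8333 − 1.1833) = 9.3 × -0.35 = -3.255 cmH2O.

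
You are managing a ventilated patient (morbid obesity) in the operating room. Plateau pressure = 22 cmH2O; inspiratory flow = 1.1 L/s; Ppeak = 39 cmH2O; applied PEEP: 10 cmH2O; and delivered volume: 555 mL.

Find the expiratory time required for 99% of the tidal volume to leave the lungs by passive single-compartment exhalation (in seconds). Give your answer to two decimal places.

R = (PIP − Pplat)/V̇ = (39 − 22) / 1.1 = 17.0/1.1 = 15.455 cmH2O·s/L.
C = Vt/(Pplat − PEEP) = 555.0 / (22 − 10) = 555.0/12.0 = 46.25 mL/cmH2O.
τ = R × C = 15.455 × 0.04625 L/cmH2O = 0.7148 s.
t = −τ·ln(1 − 0.99) = −0.7148·ln(0.01) = 3.292 s.

3.29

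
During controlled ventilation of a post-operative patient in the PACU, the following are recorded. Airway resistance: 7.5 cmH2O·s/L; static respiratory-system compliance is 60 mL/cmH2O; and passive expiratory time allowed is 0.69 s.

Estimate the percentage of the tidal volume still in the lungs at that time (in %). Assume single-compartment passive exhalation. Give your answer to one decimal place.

τ = R × C = 7.5 × 60 mL/cmH2O = 7.5 × 0.060 L/cmH2O = 0.45 s.
Passive exhalation: V(t)/V₀ = e^(−t/τ) = e^(−0.69/0.45) = 0.2158.
Fraction remaining = 0.2158 → 21.58%.

21.6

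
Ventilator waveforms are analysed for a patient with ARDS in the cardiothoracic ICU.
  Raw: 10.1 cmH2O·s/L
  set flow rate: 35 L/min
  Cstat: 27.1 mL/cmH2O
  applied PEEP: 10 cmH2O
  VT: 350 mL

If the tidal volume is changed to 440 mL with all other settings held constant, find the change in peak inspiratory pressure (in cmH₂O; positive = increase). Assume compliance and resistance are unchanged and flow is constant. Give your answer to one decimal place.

3.3

PIP = Vt/C + R·V̇ + PEEP (constant-flow equation of motion).
Only the elastic term changes: ΔPIP = ΔVt / C = (440 − 350) / 27.1 = 3.321 cmH2O.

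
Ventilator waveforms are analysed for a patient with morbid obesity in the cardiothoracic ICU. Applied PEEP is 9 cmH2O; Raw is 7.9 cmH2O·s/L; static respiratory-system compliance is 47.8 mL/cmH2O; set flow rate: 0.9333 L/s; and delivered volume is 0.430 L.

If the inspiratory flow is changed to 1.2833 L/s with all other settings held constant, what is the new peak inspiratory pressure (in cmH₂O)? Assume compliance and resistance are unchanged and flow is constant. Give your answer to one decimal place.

PIP = Vt/C + R·V̇ + PEEP (constant-flow equation of motion).
Only the resistive term changes: ΔPIP = R × ΔV̇ = 7.9 × (1.2833 − 0.9333) = 7.9 × 0.35 = 2.765 cmH2O.
Original PIP = 430/47.8 + 7.9×0.9333 + 9 = 25.369 cmH2O; new PIP = 25.369 + (2.765) = 28.134 cmH2O.

28.1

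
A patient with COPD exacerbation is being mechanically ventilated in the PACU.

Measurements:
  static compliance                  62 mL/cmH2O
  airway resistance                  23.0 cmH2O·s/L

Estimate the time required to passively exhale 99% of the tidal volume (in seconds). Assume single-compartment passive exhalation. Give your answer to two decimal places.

τ = R × C = 23.0 × 62 mL/cmH2O = 23.0 × 0.062 L/cmH2O = 1.426 s.
Exhaled fraction f = 1 − e^(−t/τ) → t = −τ·ln(1 − f) = −1.426·ln(0.01) = 6.567 s.

6.57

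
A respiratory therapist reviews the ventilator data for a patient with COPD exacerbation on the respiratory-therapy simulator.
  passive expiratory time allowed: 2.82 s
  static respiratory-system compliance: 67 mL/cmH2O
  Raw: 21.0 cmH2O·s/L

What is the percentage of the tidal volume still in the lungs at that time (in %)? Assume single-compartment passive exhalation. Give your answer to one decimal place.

τ = R × C = 21.0 × 67 mL/cmH2O = 21.0 × 0.067 L/cmH2O = 1.407 s.
Passive exhalation: V(t)/V₀ = e^(−t/τ) = e^(−2.82/1.407) = 0.1348.
Fraction remaining = 0.1348 → 13.48%.

13.5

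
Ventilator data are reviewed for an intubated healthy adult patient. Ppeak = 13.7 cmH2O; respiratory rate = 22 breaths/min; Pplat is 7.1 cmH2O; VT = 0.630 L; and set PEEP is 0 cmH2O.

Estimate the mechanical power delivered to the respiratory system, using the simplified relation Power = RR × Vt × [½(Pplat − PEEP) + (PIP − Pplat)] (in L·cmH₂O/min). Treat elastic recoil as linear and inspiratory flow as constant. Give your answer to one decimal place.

140.7

Per-breath work = Vt × [½(Pplat−PEEP) + (PIP−Pplat)] = 0.630 × [0.5×7.1 + 6.6] = 0.630 × 10.15 = 6.395 L·cmH2O.
Power = 22 × 6.395 = 140.69 L·cmH2O/min.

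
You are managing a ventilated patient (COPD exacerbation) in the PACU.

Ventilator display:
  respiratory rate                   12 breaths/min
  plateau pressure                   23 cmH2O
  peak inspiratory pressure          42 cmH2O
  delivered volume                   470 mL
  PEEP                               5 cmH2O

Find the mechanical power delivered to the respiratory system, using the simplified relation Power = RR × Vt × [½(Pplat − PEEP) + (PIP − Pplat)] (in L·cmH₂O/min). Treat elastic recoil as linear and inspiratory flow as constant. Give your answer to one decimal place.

Per-breath work = Vt × [½(Pplat−PEEP) + (PIP−Pplat)] = 0.470 × [0.5×18.0 + 19.0] = 0.470 × 28.0 = 13.16 L·cmH2O.
Power = 12 × 13.16 = 157.92 L·cmH2O/min.

157.9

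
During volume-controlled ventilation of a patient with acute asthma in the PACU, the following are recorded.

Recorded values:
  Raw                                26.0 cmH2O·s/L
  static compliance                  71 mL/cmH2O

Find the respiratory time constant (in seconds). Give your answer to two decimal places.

1.85

τ = R × C = 26.0 × 71 mL/cmH2O = 26.0 × 0.071 L/cmH2O = 1.846 s.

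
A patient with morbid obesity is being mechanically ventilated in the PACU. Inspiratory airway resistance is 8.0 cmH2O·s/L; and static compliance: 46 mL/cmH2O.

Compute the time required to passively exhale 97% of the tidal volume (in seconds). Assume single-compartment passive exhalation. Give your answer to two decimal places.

1.29

τ = R × C = 8.0 × 46 mL/cmH2O = 8.0 × 0.046 L/cmH2O = 0.368 s.
Exhaled fraction f = 1 − e^(−t/τ) → t = −τ·ln(1 − f) = −0.368·ln(0.03) = 1.29 s.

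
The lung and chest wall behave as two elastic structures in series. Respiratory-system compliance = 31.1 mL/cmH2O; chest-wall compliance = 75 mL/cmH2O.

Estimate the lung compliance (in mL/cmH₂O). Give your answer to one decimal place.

1/CL = 1/Crs − 1/Ccw.
1/CL = 1/31.1 − 1/75 = 0.01882.
CL = 53.135 mL/cmH2O.

53.1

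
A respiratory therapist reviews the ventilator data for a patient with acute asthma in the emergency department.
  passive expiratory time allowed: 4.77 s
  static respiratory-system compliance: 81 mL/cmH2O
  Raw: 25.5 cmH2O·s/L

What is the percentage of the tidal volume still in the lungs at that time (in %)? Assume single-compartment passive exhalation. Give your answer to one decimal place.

τ = R × C = 25.5 × 81 mL/cmH2O = 25.5 × 0.081 L/cmH2O = 2.066 s.
Passive exhalation: V(t)/V₀ = e^(−t/τ) = e^(−4.77/2.066) = 0.09938.
Fraction remaining = 0.09938 → 9.938%.

9.9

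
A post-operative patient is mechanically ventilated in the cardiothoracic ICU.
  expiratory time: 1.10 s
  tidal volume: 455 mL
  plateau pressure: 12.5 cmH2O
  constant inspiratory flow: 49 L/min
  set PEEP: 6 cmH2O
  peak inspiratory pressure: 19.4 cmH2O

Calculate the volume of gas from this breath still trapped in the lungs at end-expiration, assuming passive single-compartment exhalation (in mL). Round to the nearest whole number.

Flow: 49 L/min ÷ 60 = 0.8167 L/s.
R = (PIP − Pplat)/V̇ = (19.4 − 12.5) / 0.8167 = 6.9/0.8167 = 8.449 cmH2O·s/L.
C = Vt/(Pplat − PEEP) = 455.0 / (12.5 − 6) = 455.0/6.5 = 70.0 mL/cmH2O.
τ = R × C = 8.449 × 0.07 L/cmH2O = 0.5914 s.
Fraction remaining = e^(−Te/τ) = e^(−1.10/0.5914) = 0.1557.
Trapped volume = 455.0 × 0.1557 = 70.844 mL.

71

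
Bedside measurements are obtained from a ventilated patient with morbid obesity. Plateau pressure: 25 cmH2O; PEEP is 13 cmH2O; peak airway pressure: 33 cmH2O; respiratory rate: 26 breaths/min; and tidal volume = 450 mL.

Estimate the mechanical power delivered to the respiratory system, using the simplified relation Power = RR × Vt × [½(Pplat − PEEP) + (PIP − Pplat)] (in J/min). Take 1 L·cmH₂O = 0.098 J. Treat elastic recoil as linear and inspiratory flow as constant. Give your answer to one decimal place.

Per-breath work = Vt × [½(Pplat−PEEP) + (PIP−Pplat)] = 0.450 × [0.5×12.0 + 8.0] = 0.450 × 14.0 = 6.3 L·cmH2O.
Power = 26 × 6.3 = 163.8 L·cmH2O/min.
× 0.098 J/(L·cmH2O) → 16.052 J/min.

16.1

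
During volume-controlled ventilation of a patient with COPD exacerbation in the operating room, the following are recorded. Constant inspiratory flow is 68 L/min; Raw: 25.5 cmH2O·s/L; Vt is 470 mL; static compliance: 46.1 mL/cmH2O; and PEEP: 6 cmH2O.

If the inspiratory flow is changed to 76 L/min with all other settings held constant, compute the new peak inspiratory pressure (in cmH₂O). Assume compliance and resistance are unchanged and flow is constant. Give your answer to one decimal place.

48.5

Flow: 68 L/min ÷ 60 = 1.1333 L/s.
New flow: 76 L/min ÷ 60 = 1.2667 L/s.
PIP = Vt/C + R·V̇ + PEEP (constant-flow equation of motion).
Only the resistive term changes: ΔPIP = R × ΔV̇ = 25.5 × (1.2667 − 1.1333) = 25.5 × 0.1334 = 3.402 cmH2O.
Original PIP = 470/46.1 + 25.5×1.1333 + 6 = 45.094 cmH2O; new PIP = 45.094 + (3.402) = 48.496 cmH2O.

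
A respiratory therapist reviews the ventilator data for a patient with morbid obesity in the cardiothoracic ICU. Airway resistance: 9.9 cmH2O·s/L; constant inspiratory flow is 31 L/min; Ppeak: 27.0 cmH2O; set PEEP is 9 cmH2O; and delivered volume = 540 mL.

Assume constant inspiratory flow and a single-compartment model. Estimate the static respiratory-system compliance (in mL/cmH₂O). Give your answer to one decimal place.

41.9

Flow: 31 L/min ÷ 60 = 0.5167 L/s.
Equation of motion (constant flow): PIP = Vt/C + R·V̇ + PEEP.
Vt/C = PIP − R·V̇ − PEEP = 27.0 − 9.9×0.5167 − 9 = 27.0 − 5.115 − 9 = 12.885 cmH2O.
C = Vt / 12.885 = 540 / 12.885 = 41.909 mL/cmH2O.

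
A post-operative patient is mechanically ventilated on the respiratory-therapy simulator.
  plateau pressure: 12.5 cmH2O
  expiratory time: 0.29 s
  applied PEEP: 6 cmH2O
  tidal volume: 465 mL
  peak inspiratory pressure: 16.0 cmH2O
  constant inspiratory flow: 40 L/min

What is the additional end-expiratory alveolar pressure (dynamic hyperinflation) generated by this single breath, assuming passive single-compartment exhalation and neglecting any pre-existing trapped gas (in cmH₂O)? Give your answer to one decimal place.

Flow: 40 L/min ÷ 60 = 0.6667 L/s.
R = (PIP − Pplat)/V̇ = (16.0 − 12.5) / 0.6667 = 3.5/0.6667 = 5.25 cmH2O·s/L.
C = Vt/(Pplat − PEEP) = 465.0 / (12.5 − 6) = 465.0/6.5 = 71.538 mL/cmH2O.
τ = R × C = 5.25 × 0.07154 L/cmH2O = 0.3756 s.
Fraction remaining = e^(−Te/τ) = e^(−0.29/0.3756) = 0.462; trapped volume = 465.0 × 0.462 = 214.83 mL.
Additional alveolar pressure from trapping ≈ V_trapped / C = 214.83 / 71.538 = 3.003 cmH2O.

3.0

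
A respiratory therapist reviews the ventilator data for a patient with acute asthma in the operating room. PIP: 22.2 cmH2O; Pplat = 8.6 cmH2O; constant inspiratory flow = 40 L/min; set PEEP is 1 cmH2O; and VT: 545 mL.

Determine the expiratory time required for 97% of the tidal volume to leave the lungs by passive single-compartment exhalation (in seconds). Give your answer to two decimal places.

5.13

Flow: 40 L/min ÷ 60 = 0.6667 L/s.
R = (PIP − Pplat)/V̇ = (22.2 − 8.6) / 0.6667 = 13.6/0.6667 = 20.399 cmH2O·s/L.
C = Vt/(Pplat − PEEP) = 545.0 / (8.6 − 1) = 545.0/7.6 = 71.711 mL/cmH2O.
τ = R × C = 20.399 × 0.07171 L/cmH2O = 1.463 s.
t = −τ·ln(1 − 0.97) = −1.463·ln(0.03) = 5.13 s.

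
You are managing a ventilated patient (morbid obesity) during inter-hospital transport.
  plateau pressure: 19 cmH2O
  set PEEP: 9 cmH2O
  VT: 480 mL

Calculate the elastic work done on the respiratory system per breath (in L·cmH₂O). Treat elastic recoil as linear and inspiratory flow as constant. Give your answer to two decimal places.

2.40

Elastic work ≈ ½ × (Pplat − PEEP) × Vt = 0.5 × (19 − 9) × 0.480 L = 0.5 × 10.0 × 0.480 = 2.4 L·cmH2O.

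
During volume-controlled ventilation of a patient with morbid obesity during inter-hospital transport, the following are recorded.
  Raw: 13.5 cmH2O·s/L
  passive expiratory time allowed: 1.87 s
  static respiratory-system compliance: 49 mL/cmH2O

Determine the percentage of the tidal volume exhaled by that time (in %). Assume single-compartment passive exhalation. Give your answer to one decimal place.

τ = R × C = 13.5 × 49 mL/cmH2O = 13.5 × 0.049 L/cmH2O = 0.6615 s.
Passive exhalation: V(t)/V₀ = e^(−t/τ) = e^(−1.87/0.6615) = 0.0592.
Fraction exhaled = 1 − 0.0592 = 0.9408 → 94.08%.

94.1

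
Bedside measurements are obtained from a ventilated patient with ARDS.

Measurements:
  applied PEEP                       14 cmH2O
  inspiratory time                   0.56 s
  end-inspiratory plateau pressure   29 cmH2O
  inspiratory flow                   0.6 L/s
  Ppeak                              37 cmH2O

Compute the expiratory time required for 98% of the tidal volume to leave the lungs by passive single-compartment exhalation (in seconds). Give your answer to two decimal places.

Vt = flow × Ti = 0.6 L/s × 0.56 s × 1000 mL/L = 336.0 mL.
R = (PIP − Pplat)/V̇ = (37 − 29) / 0.6 = 8.0/0.6 = 13.333 cmH2O·s/L.
C = Vt/(Pplat − PEEP) = 336.0 / (29 − 14) = 336.0/15.0 = 22.4 mL/cmH2O.
τ = R × C = 13.333 × 0.0224 L/cmH2O = 0.2987 s.
t = −τ·ln(1 − 0.98) = −0.2987·ln(0.02) = 1.169 s.

1.17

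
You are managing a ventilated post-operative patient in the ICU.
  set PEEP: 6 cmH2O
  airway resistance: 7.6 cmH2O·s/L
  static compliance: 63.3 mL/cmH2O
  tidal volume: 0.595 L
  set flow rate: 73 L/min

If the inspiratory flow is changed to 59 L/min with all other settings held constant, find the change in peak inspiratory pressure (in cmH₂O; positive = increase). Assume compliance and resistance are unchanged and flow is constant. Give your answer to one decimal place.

-1.8

Flow: 73 L/min ÷ 60 = 1.2167 L/s.
New flow: 59 L/min ÷ 60 = 0.9833 L/s.
PIP = Vt/C + R·V̇ + PEEP (constant-flow equation of motion).
Only the resistive term changes: ΔPIP = R × ΔV̇ = 7.6 × (0.9833 − 1.2167) = 7.6 × -0.2334 = -1.774 cmH2O.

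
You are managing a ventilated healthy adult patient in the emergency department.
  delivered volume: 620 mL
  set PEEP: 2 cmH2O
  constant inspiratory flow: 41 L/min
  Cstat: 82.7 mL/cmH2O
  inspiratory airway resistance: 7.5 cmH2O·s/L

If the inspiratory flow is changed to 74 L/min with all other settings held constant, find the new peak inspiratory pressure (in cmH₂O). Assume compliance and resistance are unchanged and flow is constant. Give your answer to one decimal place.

18.7

Flow: 41 L/min ÷ 60 = 0.6833 L/s.
New flow: 74 L/min ÷ 60 = 1.2333 L/s.
PIP = Vt/C + R·V̇ + PEEP (constant-flow equation of motion).
Only the resistive term changes: ΔPIP = R × ΔV̇ = 7.5 × (1.2333 − 0.6833) = 7.5 × 0.55 = 4.125 cmH2O.
Original PIP = 620/82.7 + 7.5×0.6833 + 2 = 14.622 cmH2O; new PIP = 14.622 + (4.125) = 18.747 cmH2O.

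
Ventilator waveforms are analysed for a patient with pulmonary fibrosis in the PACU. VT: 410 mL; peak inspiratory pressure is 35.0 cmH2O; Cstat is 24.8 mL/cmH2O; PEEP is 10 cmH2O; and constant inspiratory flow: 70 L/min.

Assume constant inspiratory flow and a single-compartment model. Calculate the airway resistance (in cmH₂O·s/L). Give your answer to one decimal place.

Flow: 70 L/min ÷ 60 = 1.1667 L/s.
Equation of motion (constant flow): PIP = Vt/C + R·V̇ + PEEP.
R·V̇ = PIP − Vt/C − PEEP = 35.0 − 410/24.8 − 10 = 35.0 − 16.532 − 10 = 8.468 cmH2O.
R = 8.468 / 1.1667 = 7.258 cmH2O·s/L.

7.3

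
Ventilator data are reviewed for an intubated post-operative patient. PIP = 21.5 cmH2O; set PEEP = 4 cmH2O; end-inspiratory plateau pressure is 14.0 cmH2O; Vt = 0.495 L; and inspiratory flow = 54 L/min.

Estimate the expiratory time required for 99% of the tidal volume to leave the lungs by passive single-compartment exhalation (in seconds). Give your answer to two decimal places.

Flow: 54 L/min ÷ 60 = 0.9 L/s.
R = (PIP − Pplat)/V̇ = (21.5 − 14.0) / 0.9 = 7.5/0.9 = 8.333 cmH2O·s/L.
C = Vt/(Pplat − PEEP) = 495.0 / (14.0 − 4) = 495.0/10.0 = 49.5 mL/cmH2O.
τ = R × C = 8.333 × 0.0495 L/cmH2O = 0.4125 s.
t = −τ·ln(1 − 0.99) = −0.4125·ln(0.01) = 1.9 s.

1.90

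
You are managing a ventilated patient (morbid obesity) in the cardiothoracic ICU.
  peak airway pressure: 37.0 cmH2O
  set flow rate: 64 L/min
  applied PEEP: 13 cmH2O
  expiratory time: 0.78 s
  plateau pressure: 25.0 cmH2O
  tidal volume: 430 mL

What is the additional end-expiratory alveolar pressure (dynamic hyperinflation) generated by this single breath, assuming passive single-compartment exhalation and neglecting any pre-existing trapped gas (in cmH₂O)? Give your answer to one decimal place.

Flow: 64 L/min ÷ 60 = 1.0667 L/s.
R = (PIP − Pplat)/V̇ = (37.0 − 25.0) / 1.0667 = 12.0/1.0667 = 11.25 cmH2O·s/L.
C = Vt/(Pplat − PEEP) = 430.0 / (25.0 − 13) = 430.0/12.0 = 35.833 mL/cmH2O.
τ = R × C = 11.25 × 0.03583 L/cmH2O = 0.4031 s.
Fraction remaining = e^(−Te/τ) = e^(−0.78/0.4031) = 0.1444; trapped volume = 430.0 × 0.1444 = 62.092 mL.
Additional alveolar pressure from trapping ≈ V_trapped / C = 62.092 / 35.833 = 1.733 cmH2O.

1.7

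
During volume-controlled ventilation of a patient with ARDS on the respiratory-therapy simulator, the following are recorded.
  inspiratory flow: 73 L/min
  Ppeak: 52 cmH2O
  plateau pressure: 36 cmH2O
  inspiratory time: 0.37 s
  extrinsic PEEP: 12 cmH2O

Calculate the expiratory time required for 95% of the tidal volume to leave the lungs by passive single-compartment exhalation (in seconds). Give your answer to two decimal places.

0.74

Flow: 73 L/min ÷ 60 = 1.2167 L/s.
Vt = flow × Ti = 1.2167 L/s × 0.37 s × 1000 mL/L = 450.18 mL.
R = (PIP − Pplat)/V̇ = (52 − 36) / 1.2167 = 16.0/1.2167 = 13.15 cmH2O·s/L.
C = Vt/(Pplat − PEEP) = 450.18 / (36 − 12) = 450.18/24.0 = 18.758 mL/cmH2O.
τ = R × C = 13.15 × 0.01876 L/cmH2O = 0.2467 s.
t = −τ·ln(1 − 0.95) = −0.2467·ln(0.05) = 0.739 s.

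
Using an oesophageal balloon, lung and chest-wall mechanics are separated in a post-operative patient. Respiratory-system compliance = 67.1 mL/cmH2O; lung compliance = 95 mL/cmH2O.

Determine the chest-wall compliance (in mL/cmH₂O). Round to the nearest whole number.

1/Ccw = 1/Crs − 1/CL.
1/Ccw = 1/67.1 − 1/95 = 0.004377.
Ccw = 228.47 mL/cmH2O.

228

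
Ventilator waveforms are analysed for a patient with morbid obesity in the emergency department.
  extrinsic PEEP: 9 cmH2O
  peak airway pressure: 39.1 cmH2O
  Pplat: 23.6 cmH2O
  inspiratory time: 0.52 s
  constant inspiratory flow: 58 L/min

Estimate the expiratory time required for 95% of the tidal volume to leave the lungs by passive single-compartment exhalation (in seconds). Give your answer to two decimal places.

Flow: 58 L/min ÷ 60 = 0.9667 L/s.
Vt = flow × Ti = 0.9667 L/s × 0.52 s × 1000 mL/L = 502.68 mL.
R = (PIP − Pplat)/V̇ = (39.1 − 23.6) / 0.9667 = 15.5/0.9667 = 16.034 cmH2O·s/L.
C = Vt/(Pplat − PEEP) = 502.68 / (23.6 − 9) = 502.68/14.6 = 34.43 mL/cmH2O.
τ = R × C = 16.034 × 0.03443 L/cmH2O = 0.5521 s.
t = −τ·ln(1 − 0.95) = −0.5521·ln(0.05) = 1.654 s.

1.65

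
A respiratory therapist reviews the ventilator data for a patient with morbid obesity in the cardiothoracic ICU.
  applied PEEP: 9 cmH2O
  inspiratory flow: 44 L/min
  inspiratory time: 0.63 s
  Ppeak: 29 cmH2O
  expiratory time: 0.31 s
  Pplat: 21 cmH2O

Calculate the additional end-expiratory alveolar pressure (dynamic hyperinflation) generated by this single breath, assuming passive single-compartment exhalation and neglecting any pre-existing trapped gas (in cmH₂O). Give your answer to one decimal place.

Flow: 44 L/min ÷ 60 = 0.7333 L/s.
Vt = flow × Ti = 0.7333 L/s × 0.63 s × 1000 mL/L = 461.98 mL.
R = (PIP − Pplat)/V̇ = (29 − 21) / 0.7333 = 8.0/0.7333 = 10.91 cmH2O·s/L.
C = Vt/(Pplat − PEEP) = 461.98 / (21 − 9) = 461.98/12.0 = 38.498 mL/cmH2O.
τ = R × C = 10.91 × 0.0385 L/cmH2O = 0.42 s.
Fraction remaining = e^(−Te/τ) = e^(−0.31/0.42) = 0.478; trapped volume = 461.98 × 0.478 = 220.83 mL.
Additional alveolar pressure from trapping ≈ V_trapped / C = 220.83 / 38.498 = 5.736 cmH2O.

5.7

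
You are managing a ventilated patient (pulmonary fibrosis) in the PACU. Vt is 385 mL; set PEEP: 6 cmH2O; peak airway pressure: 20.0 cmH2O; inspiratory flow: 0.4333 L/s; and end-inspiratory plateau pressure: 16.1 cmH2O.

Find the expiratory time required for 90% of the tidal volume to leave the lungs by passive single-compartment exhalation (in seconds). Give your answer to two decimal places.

R = (PIP − Pplat)/V̇ = (20.0 − 16.1) / 0.4333 = 3.9/0.4333 = 9.001 cmH2O·s/L.
C = Vt/(Pplat − PEEP) = 385.0 / (16.1 − 6) = 385.0/10.1 = 38.119 mL/cmH2O.
τ = R × C = 9.001 × 0.03812 L/cmH2O = 0.3431 s.
t = −τ·ln(1 − 0.90) = −0.3431·ln(0.1) = 0.79 s.

0.79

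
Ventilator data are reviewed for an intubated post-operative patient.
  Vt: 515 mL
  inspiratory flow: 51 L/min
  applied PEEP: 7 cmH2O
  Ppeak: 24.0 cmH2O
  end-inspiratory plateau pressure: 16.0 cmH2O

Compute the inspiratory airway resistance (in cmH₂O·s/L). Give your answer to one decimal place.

Flow: 51 L/min ÷ 60 = 0.85 L/s.
Raw = (PIP − Pplat) / flow = (24.0 − 16.0) / 0.85 = 8.0 / 0.85 = 9.412 cmH2O·s/L.

9.4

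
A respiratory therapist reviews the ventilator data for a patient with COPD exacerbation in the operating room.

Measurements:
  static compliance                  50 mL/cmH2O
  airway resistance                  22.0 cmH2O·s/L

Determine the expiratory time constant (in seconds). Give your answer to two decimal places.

1.10

τ = R × C = 22.0 × 50 mL/cmH2O = 22.0 × 0.050 L/cmH2O = 1.1 s.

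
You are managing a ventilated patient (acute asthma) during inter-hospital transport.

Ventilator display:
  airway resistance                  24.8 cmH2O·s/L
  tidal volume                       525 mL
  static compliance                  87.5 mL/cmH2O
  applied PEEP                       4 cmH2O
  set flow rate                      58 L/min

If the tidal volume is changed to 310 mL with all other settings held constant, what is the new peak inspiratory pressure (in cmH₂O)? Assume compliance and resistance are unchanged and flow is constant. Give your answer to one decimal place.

31.5

Flow: 58 L/min ÷ 60 = 0.9667 L/s.
PIP = Vt/C + R·V̇ + PEEP (constant-flow equation of motion).
Only the elastic term changes: ΔPIP = ΔVt / C = (310 − 525) / 87.5 = -2.457 cmH2O.
Original PIP = 525/87.5 + 24.8×0.9667 + 4 = 33.974 cmH2O; new PIP = 33.974 + (-2.457) = 31.517 cmH2O.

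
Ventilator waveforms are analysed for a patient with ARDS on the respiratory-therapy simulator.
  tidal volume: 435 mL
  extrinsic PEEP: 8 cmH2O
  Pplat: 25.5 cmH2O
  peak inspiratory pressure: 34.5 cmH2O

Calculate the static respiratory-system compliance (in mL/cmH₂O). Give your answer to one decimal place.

Cstat = Vt / (Pplat − PEEP) = 435 / (25.5 − 8) = 435 / 17.5 = 24.857 mL/cmH2O.

24.9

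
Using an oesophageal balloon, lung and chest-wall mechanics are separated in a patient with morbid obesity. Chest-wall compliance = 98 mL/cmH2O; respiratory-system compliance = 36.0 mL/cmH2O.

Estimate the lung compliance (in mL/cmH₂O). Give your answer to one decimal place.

1/CL = 1/Crs − 1/Ccw.
1/CL = 1/36.0 − 1/98 = 0.01757.
CL = 56.915 mL/cmH2O.

56.9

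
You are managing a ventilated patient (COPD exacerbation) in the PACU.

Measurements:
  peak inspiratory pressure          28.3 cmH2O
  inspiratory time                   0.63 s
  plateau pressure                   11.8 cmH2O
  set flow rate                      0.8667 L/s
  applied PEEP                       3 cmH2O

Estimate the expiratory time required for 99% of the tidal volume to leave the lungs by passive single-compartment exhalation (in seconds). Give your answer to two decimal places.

Vt = flow × Ti = 0.8667 L/s × 0.63 s × 1000 mL/L = 546.02 mL.
R = (PIP − Pplat)/V̇ = (28.3 − 11.8) / 0.8667 = 16.5/0.8667 = 19.038 cmH2O·s/L.
C = Vt/(Pplat − PEEP) = 546.02 / (11.8 − 3) = 546.02/8.8 = 62.048 mL/cmH2O.
τ = R × C = 19.038 × 0.06205 L/cmH2O = 1.181 s.
t = −τ·ln(1 − 0.99) = −1.181·ln(0.01) = 5.439 s.

5.44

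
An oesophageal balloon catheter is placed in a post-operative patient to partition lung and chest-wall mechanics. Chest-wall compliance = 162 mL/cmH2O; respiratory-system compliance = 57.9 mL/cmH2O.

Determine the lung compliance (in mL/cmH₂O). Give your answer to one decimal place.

1/CL = 1/Crs − 1/Ccw.
1/CL = 1/57.9 − 1/162 = 0.0111.
CL = 90.09 mL/cmH2O.

90.1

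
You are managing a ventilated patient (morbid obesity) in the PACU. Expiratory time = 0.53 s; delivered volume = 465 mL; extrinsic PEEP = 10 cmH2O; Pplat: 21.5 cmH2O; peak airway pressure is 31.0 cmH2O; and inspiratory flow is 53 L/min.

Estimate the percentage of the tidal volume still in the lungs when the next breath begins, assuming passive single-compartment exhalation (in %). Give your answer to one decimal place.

Flow: 53 L/min ÷ 60 = 0.8833 L/s.
R = (PIP − Pplat)/V̇ = (31.0 − 21.5) / 0.8833 = 9.5/0.8833 = 10.755 cmH2O·s/L.
C = Vt/(Pplat − PEEP) = 465.0 / (21.5 − 10) = 465.0/11.5 = 40.435 mL/cmH2O.
τ = R × C = 10.755 × 0.04044 L/cmH2O = 0.4349 s.
Fraction remaining at end-expiration = e^(−Te/τ) = e^(−0.53/0.4349) = 0.2956 → 29.56%.

29.6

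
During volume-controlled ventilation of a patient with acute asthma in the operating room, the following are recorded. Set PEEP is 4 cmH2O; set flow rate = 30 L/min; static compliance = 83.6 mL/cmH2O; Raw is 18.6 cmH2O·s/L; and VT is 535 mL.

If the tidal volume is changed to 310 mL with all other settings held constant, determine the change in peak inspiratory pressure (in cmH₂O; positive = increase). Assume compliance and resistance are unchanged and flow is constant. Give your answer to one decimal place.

-2.7

PIP = Vt/C + R·V̇ + PEEP (constant-flow equation of motion).
Only the elastic term changes: ΔPIP = ΔVt / C = (310 − 535) / 83.6 = -2.691 cmH2O.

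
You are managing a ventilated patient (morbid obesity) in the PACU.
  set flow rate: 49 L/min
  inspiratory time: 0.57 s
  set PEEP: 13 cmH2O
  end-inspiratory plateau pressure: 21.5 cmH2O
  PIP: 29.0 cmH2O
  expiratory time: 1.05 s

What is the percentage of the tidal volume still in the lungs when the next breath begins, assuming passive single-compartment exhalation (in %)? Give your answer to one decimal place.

Flow: 49 L/min ÷ 60 = 0.8167 L/s.
Vt = flow × Ti = 0.8167 L/s × 0.57 s × 1000 mL/L = 465.52 mL.
R = (PIP − Pplat)/V̇ = (29.0 − 21.5) / 0.8167 = 7.5/0.8167 = 9.183 cmH2O·s/L.
C = Vt/(Pplat − PEEP) = 465.52 / (21.5 − 13) = 465.52/8.5 = 54.767 mL/cmH2O.
τ = R × C = 9.183 × 0.05477 L/cmH2O = 0.503 s.
Fraction remaining at end-expiration = e^(−Te/τ) = e^(−1.05/0.503) = 0.124 → 12.4%.

12.4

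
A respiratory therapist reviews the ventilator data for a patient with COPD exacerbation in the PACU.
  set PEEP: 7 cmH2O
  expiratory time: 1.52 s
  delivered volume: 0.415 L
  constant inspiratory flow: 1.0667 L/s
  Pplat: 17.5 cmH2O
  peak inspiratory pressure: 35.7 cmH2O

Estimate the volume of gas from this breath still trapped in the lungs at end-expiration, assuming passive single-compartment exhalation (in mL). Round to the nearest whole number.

R = (PIP − Pplat)/V̇ = (35.7 − 17.5) / 1.0667 = 18.2/1.0667 = 17.062 cmH2O·s/L.
C = Vt/(Pplat − PEEP) = 415.0 / (17.5 − 7) = 415.0/10.5 = 39.524 mL/cmH2O.
τ = R × C = 17.062 × 0.03952 L/cmH2O = 0.6743 s.
Fraction remaining = e^(−Te/τ) = e^(−1.52/0.6743) = 0.105.
Trapped volume = 415.0 × 0.105 = 43.575 mL.

44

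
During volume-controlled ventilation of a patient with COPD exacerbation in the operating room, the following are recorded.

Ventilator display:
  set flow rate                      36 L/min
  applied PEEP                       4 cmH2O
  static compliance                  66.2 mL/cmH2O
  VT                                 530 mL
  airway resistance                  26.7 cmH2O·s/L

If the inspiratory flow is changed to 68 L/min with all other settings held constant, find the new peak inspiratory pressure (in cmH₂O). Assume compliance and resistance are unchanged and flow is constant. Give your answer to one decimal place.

Flow: 36 L/min ÷ 60 = 0.6 L/s.
New flow: 68 L/min ÷ 60 = 1.1333 L/s.
PIP = Vt/C + R·V̇ + PEEP (constant-flow equation of motion).
Only the resistive term changes: ΔPIP = R × ΔV̇ = 26.7 × (1.1333 − 0.6) = 26.7 × 0.5333 = 14.239 cmH2O.
Original PIP = 530/66.2 + 26.7×0.6 + 4 = 28.026 cmH2O; new PIP = 28.026 + (14.239) = 42.265 cmH2O.

42.3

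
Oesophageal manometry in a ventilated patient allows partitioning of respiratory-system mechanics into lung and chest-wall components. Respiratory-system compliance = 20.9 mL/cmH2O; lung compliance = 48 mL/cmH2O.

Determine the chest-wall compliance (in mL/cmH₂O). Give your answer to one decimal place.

37.0

1/Ccw = 1/Crs − 1/CL.
1/Ccw = 1/20.9 − 1/48 = 0.02701.
Ccw = 37.023 mL/cmH2O.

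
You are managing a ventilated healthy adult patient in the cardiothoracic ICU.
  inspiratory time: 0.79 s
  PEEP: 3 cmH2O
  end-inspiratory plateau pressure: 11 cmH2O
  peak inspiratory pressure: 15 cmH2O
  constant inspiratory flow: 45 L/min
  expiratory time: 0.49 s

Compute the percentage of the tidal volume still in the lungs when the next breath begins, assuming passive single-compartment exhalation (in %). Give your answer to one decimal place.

Flow: 45 L/min ÷ 60 = 0.75 L/s.
Vt = flow × Ti = 0.75 L/s × 0.79 s × 1000 mL/L = 592.5 mL.
R = (PIP − Pplat)/V̇ = (15 − 11) / 0.75 = 4.0/0.75 = 5.333 cmH2O·s/L.
C = Vt/(Pplat − PEEP) = 592.5 / (11 − 3) = 592.5/8.0 = 74.063 mL/cmH2O.
τ = R × C = 5.333 × 0.07406 L/cmH2O = 0.395 s.
Fraction remaining at end-expiration = e^(−Te/τ) = e^(−0.49/0.395) = 0.2892 → 28.92%.

28.9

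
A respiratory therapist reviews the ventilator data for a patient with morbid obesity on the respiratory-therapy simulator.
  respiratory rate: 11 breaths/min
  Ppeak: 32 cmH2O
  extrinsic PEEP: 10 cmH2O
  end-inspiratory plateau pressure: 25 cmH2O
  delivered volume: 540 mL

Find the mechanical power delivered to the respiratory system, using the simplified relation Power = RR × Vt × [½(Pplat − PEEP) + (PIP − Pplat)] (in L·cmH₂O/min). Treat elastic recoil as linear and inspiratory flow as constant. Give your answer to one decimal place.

Per-breath work = Vt × [½(Pplat−PEEP) + (PIP−Pplat)] = 0.540 × [0.5×15.0 + 7.0] = 0.540 × 14.5 = 7.83 L·cmH2O.
Power = 11 × 7.83 = 86.13 L·cmH2O/min.

86.1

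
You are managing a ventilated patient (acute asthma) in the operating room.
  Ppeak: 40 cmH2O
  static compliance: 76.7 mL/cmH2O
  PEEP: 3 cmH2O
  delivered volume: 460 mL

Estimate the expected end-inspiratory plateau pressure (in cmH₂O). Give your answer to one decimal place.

9.0

Pplat = PEEP + Vt / Cstat = 3 + 460 / 76.7 = 3 + 5.997 = 8.997 cmH2O.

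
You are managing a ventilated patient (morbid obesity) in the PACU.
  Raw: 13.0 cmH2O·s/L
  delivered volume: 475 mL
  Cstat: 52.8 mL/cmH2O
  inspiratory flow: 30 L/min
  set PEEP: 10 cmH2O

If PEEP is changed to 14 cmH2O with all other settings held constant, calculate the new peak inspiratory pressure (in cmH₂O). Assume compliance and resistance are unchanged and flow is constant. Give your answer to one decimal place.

Flow: 30 L/min ÷ 60 = 0.5 L/s.
PIP = Vt/C + R·V̇ + PEEP (constant-flow equation of motion).
Only the baseline term changes: ΔPIP = ΔPEEP = 14 − 10 = 4.0 cmH2O.
Original PIP = 475/52.8 + 13.0×0.5 + 10 = 25.496 cmH2O; new PIP = 25.496 + (4.0) = 29.496 cmH2O.

29.5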